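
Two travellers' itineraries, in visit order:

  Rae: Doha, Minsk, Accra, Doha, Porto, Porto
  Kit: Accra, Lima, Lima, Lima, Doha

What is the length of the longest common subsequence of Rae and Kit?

2

Taking Accra at Rae[3]=Kit[1], then Doha at Rae[4]=Kit[5] gives a common subsequence of length 2. Since dp[6][5] = 2, nothing longer is possible.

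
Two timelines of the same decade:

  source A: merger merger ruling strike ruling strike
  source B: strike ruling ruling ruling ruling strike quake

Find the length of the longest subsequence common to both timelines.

3

Match ruling (source A #3, source B #4) → ruling (source A #5, source B #5) → strike (source A #6, source B #6) — 3 events in the same relative order in both, and the DP table's final entry dp[6][7] is also 3, so no common subsequence is longer.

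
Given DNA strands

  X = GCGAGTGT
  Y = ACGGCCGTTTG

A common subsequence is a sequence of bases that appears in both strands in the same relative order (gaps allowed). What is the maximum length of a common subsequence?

5

Match G (X #1, Y #4); then C (X #2, Y #6); then G (X #3, Y #7); then T (X #6, Y #10); then G (X #7, Y #11) — 5 bases in the same relative order in both. dp[8][11] = 5 confirms this is the maximum.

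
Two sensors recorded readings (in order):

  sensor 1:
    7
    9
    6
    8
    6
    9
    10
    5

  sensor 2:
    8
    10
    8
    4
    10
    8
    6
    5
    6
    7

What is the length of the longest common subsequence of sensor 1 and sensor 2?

Let dp[i][j] be the LCS length of the first i values of sensor 1 and the first j values of sensor 2. dp[i][j] = dp[i-1][j-1]+1 when the i-th and j-th values match, else max(dp[i-1][j], dp[i][j-1]).
    ·  8 10  8  4 10  8  6  5  6  7
 ·  0  0  0  0  0  0  0  0  0  0  0
 7  0  0  0  0  0  0  0  0  0  0  1
 9  0  0  0  0  0  0  0  0  0  0  1
 6  0  0  0  0  0  0  0  1  1  1  1
 8  0  1  1  1  1  1  1  1  1  1  1
 6  0  1  1  1  1  1  1  2  2  2  2
 9  0  1  1  1  1  1  1  2  2  2  2
10  0  1  2  2  2  2  2  2  2  2  2
 5  0  1  2  2  2  2  2  2  3  3  3
dp[8][10] = 3. One LCS (by backtracking along matches): 8, 6, 5.

3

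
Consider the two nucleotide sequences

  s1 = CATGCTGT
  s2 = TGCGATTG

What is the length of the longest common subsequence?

Let dp[i][j] be the LCS length of the first i bases of s1 and the first j bases of s2. dp[i][j] = dp[i-1][j-1]+1 when the i-th and j-th bases match, else max(dp[i-1][j], dp[i][j-1]).
    ·  T  G  C  G  A  T  T  G
 ·  0  0  0  0  0  0  0  0  0
 C  0  0  0  1  1  1  1  1  1
 A  0  0  0  1  1  2  2  2  2
 T  0  1  1  1  1  2  3  3  3
 G  0  1  2  2  2  2  3  3  4
 C  0  1  2  3  3  3  3  3  4
 T  0  1  2  3  3  3  4  4  4
 G  0  1  2  3  4  4  4  4  5
 T  0  1  2  3  4  4  5  5  5
dp[8][8] = 5. One LCS (by backtracking along matches): CATTG.

5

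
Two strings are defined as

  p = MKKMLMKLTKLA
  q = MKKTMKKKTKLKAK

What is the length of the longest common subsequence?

Pick M [1,1], then K [2,2], then K [3,3], then M [4,5], then K [7,8], then T [9,9], then K [10,10], then L [11,11], then A [12,13]; all 9 characters appear in both, in order, and the DP table's final entry dp[12][14] is also 9, so no common subsequence is longer.

9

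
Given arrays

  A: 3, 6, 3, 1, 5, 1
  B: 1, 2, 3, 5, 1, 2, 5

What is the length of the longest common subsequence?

3

Taking 3 [1,3], then 1 [4,5], then 5 [5,7] gives a common subsequence of length 3. dp[6][7] = 3 confirms this is the maximum.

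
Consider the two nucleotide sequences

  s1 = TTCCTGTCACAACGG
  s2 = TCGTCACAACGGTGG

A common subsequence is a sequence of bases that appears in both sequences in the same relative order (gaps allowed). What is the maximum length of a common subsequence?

One common subsequence of length 12: T [2,1], C [4,2], G [6,3], T [7,4], C [8,5], A [9,6], C [10,7], A [11,8], A [12,9], C [13,10], G [14,14], G [15,15], and the DP table's final entry dp[15][15] is also 12, so no common subsequence is longer.

12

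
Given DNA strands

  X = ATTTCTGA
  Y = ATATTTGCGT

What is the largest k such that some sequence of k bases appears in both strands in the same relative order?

Let dp[i][j] be the LCS length of the first i bases of X and the first j bases of Y. dp[i][j] = dp[i-1][j-1]+1 when the i-th and j-th bases match, else max(dp[i-1][j], dp[i][j-1]).
    ·  A  T  A  T  T  T  G  C  G  T
 ·  0  0  0  0  0  0  0  0  0  0  0
 A  0  1  1  1  1  1  1  1  1  1  1
 T  0  1  2  2  2  2  2  2  2  2  2
 T  0  1  2  2  3  3  3  3  3  3  3
 T  0  1  2  2  3  4  4  4  4  4  4
 C  0  1  2  2  3  4  4  4  5  5  5
 T  0  1  2  2  3  4  5  5  5  5  6
 G  0  1  2  2  3  4  5  6  6  6  6
 A  0  1  2  3  3  4  5  6  6  6  6
dp[8][10] = 6. One LCS (by backtracking along matches): ATTTCT.

6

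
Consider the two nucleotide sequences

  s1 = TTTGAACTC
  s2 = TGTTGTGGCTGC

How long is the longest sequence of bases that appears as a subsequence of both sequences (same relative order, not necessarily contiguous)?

Pick T (s1 #1, s2 #3), T (s1 #2, s2 #4), T (s1 #3, s2 #6), G (s1 #4, s2 #8), C (s1 #7, s2 #9), T (s1 #8, s2 #10), C (s1 #9, s2 #12); all 7 bases appear in both, in order. The LCS DP gives dp[9][12] = 7, so this is optimal.

7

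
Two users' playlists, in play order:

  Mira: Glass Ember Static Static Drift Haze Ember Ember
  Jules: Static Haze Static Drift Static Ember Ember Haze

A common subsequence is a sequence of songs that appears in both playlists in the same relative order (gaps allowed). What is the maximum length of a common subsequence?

5

Pick Static at Mira[3]=Jules[1], then Static at Mira[4]=Jules[3], then Drift at Mira[5]=Jules[4], then Ember at Mira[7]=Jules[6], then Ember at Mira[8]=Jules[7]; all 5 songs appear in both, in order. dp[8][8] = 5 confirms this is the maximum.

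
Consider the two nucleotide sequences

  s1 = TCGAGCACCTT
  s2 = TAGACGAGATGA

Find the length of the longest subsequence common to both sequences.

Match T (s1 #1, s2 #1), then C (s1 #2, s2 #5), then G (s1 #3, s2 #6), then A (s1 #4, s2 #7), then G (s1 #5, s2 #8), then A (s1 #7, s2 #9), then T (s1 #10, s2 #10) — 7 bases in the same relative order in both, and the DP table's final entry dp[11][12] is also 7, so no common subsequence is longer.

7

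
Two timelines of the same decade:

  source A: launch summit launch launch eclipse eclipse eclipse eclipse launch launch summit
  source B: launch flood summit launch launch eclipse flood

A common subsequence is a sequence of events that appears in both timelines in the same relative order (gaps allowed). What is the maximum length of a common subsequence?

5

Match launch (source A #1, source B #1), summit (source A #2, source B #3), launch (source A #3, source B #4), launch (source A #4, source B #5), eclipse (source A #5, source B #6) — 5 events in the same relative order in both. The LCS DP gives dp[11][7] = 5, so this is optimal.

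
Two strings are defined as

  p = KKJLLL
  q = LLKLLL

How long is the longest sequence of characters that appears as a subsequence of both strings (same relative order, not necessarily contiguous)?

4

Pick K at p[2]=q[3]; then L at p[4]=q[4]; then L at p[5]=q[5]; then L at p[6]=q[6]; all 4 characters appear in both, in order. dp[6][6] = 4 confirms this is the maximum.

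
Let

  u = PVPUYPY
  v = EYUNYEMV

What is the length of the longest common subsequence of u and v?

Let dp[i][j] be the LCS length of the first i characters of u and the first j characters of v. dp[i][j] = dp[i-1][j-1]+1 when the i-th and j-th characters match, else max(dp[i-1][j], dp[i][j-1]).
    ·  E  Y  U  N  Y  E  M  V
 ·  0  0  0  0  0  0  0  0  0
 P  0  0  0  0  0  0  0  0  0
 V  0  0  0  0  0  0  0  0  1
 P  0  0  0  0  0  0  0  0  1
 U  0  0  0  1  1  1  1  1  1
 Y  0  0  1  1  1  2  2  2  2
 P  0  0  1  1  1  2  2  2  2
 Y  0  0  1  1  1  2  2  2  2
dp[7][8] = 2. One LCS (by backtracking along matches): UY.

2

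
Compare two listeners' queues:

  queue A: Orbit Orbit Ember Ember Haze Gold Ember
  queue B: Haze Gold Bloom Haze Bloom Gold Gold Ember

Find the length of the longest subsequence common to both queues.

One common subsequence of length 3: Haze at queue A[5]=queue B[4], then Gold at queue A[6]=queue B[7], then Ember at queue A[7]=queue B[8]. Since dp[7][8] = 3, nothing longer is possible.

3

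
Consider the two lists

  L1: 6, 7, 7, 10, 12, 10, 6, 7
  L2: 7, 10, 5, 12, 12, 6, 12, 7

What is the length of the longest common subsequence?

5

Let dp[i][j] be the LCS length of the first i values of L1 and the first j values of L2. dp[i][j] = dp[i-1][j-1]+1 when the i-th and j-th values match, else max(dp[i-1][j], dp[i][j-1]).
    ·  7 10  5 12 12  6 12  7
 ·  0  0  0  0  0  0  0  0  0
 6  0  0  0  0  0  0  1  1  1
 7  0  1  1  1  1  1  1  1  2
 7  0  1  1  1  1  1  1  1  2
10  0  1  2  2  2  2  2  2  2
12  0  1  2  2  3  3  3  3  3
10  0  1  2  2  3  3  3  3  3
 6  0  1  2  2  3  3  4  4  4
 7  0  1  2  2  3  3  4  4  5
dp[8][8] = 5. One LCS (by backtracking along matches): 7, 10, 12, 6, 7.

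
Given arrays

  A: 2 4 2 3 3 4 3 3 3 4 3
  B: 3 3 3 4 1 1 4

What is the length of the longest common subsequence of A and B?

Pick 3 (A #4, B #2), then 3 (A #5, B #3), then 4 (A #6, B #4), then 4 (A #10, B #7); all 4 values appear in both, in order. Since dp[11][7] = 4, nothing longer is possible.

4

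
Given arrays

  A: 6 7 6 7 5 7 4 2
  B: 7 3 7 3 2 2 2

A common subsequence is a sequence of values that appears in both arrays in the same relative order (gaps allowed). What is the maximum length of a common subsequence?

Let dp[i][j] be the LCS length of the first i values of A and the first j values of B. dp[i][j] = dp[i-1][j-1]+1 when the i-th and j-th values match, else max(dp[i-1][j], dp[i][j-1]).
    ·  7  3  7  3  2  2  2
 ·  0  0  0  0  0  0  0  0
 6  0  0  0  0  0  0  0  0
 7  0  1  1  1  1  1  1  1
 6  0  1  1  1  1  1  1  1
 7  0  1  1  2  2  2  2  2
 5  0  1  1  2  2  2  2  2
 7  0  1  1  2  2  2  2  2
 4  0  1  1  2  2  2  2  2
 2  0  1  1  2  2  3  3  3
dp[8][7] = 3. One LCS (by backtracking along matches): 7, 7, 2.

3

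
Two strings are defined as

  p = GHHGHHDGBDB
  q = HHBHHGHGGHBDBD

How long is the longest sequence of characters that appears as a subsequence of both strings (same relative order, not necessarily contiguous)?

One common subsequence of length 8: H [2,4]; then H [3,5]; then G [4,6]; then H [5,7]; then H [6,10]; then D [7,12]; then B [9,13]; then D [10,14]. Since dp[11][14] = 8, nothing longer is possible.

8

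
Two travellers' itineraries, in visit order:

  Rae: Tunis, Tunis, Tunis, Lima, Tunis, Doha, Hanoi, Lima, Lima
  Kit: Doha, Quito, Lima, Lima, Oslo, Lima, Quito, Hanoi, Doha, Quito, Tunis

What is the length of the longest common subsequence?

One common subsequence of length 3: Lima [4,3]; then Lima [8,4]; then Lima [9,6]. The LCS DP gives dp[9][11] = 3, so this is optimal.

3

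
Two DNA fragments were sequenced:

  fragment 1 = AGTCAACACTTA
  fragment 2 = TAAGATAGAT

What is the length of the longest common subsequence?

6

Taking A at fragment 1[1]=fragment 2[3], G at fragment 1[2]=fragment 2[4], T at fragment 1[3]=fragment 2[6], A at fragment 1[5]=fragment 2[7], A at fragment 1[8]=fragment 2[9], T at fragment 1[11]=fragment 2[10] gives a common subsequence of length 6. The LCS DP gives dp[12][10] = 6, so this is optimal.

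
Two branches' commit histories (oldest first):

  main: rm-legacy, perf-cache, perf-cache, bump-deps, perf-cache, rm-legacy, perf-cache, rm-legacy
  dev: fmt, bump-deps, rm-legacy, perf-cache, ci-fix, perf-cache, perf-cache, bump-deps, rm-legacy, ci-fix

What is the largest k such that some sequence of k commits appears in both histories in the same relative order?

Pick rm-legacy at main[1]=dev[3]; then perf-cache at main[2]=dev[6]; then perf-cache at main[3]=dev[7]; then bump-deps at main[4]=dev[8]; then rm-legacy at main[6]=dev[9]; all 5 commits appear in both, in order. The LCS DP gives dp[8][10] = 5, so this is optimal.

5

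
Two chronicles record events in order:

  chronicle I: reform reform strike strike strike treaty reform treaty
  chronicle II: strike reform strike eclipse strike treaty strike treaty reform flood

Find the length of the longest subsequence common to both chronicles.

6

Match reform at chronicle I[2]=chronicle II[2]; then strike at chronicle I[3]=chronicle II[3]; then strike at chronicle I[4]=chronicle II[5]; then strike at chronicle I[5]=chronicle II[7]; then treaty at chronicle I[6]=chronicle II[8]; then reform at chronicle I[7]=chronicle II[9] — 6 events in the same relative order in both, and the DP table's final entry dp[8][10] is also 6, so no common subsequence is longer.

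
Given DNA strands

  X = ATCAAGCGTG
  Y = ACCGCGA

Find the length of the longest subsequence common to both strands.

5

Pick A at X[1]=Y[1], C at X[3]=Y[3], G at X[6]=Y[4], C at X[7]=Y[5], G at X[8]=Y[6]; all 5 bases appear in both, in order, and the DP table's final entry dp[10][7] is also 5, so no common subsequence is longer.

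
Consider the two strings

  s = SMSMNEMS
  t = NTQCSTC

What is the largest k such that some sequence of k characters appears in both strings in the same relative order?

Let dp[i][j] be the LCS length of the first i characters of s and the first j characters of t. dp[i][j] = dp[i-1][j-1]+1 when the i-th and j-th characters match, else max(dp[i-1][j], dp[i][j-1]).
    ·  N  T  Q  C  S  T  C
 ·  0  0  0  0  0  0  0  0
 S  0  0  0  0  0  1  1  1
 M  0  0  0  0  0  1  1  1
 S  0  0  0  0  0  1  1  1
 M  0  0  0  0  0  1  1  1
 N  0  1  1  1  1  1  1  1
 E  0  1  1  1  1  1  1  1
 M  0  1  1  1  1  1  1  1
 S  0  1  1  1  1  2  2  2
dp[8][7] = 2. One LCS (by backtracking along matches): NS.

2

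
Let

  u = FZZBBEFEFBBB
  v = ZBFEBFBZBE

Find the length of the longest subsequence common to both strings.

7

One common subsequence of length 7: Z [3,1]; then B [5,2]; then F [7,3]; then E [8,4]; then F [9,6]; then B [10,7]; then B [11,9], and the DP table's final entry dp[12][10] is also 7, so no common subsequence is longer.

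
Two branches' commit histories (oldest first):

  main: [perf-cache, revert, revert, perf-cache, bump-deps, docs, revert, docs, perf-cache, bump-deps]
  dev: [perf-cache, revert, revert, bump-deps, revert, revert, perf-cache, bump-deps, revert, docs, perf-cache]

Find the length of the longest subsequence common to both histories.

8

Taking perf-cache (main #1, dev #1); then revert (main #2, dev #5); then revert (main #3, dev #6); then perf-cache (main #4, dev #7); then bump-deps (main #5, dev #8); then revert (main #7, dev #9); then docs (main #8, dev #10); then perf-cache (main #9, dev #11) gives a common subsequence of length 8, and the DP table's final entry dp[10][11] is also 8, so no common subsequence is longer.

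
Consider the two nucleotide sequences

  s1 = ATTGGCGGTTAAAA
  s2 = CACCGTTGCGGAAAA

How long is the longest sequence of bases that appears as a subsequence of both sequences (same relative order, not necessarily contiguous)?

11

One common subsequence of length 11: A at s1[1]=s2[2] → T at s1[2]=s2[6] → T at s1[3]=s2[7] → G at s1[5]=s2[8] → C at s1[6]=s2[9] → G at s1[7]=s2[10] → G at s1[8]=s2[11] → A at s1[11]=s2[12] → A at s1[12]=s2[13] → A at s1[13]=s2[14] → A at s1[14]=s2[15]. The LCS DP gives dp[14][15] = 11, so this is optimal.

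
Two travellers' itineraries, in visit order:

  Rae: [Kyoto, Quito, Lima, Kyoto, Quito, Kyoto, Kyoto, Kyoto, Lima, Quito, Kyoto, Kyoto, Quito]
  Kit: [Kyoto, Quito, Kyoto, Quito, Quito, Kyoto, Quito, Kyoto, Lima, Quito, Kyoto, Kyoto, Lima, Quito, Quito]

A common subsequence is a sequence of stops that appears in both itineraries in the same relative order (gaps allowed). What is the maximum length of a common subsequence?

Pick Kyoto [1,1]; then Quito [2,2]; then Kyoto [4,3]; then Quito [5,5]; then Kyoto [6,6]; then Kyoto [8,8]; then Lima [9,9]; then Quito [10,10]; then Kyoto [11,11]; then Kyoto [12,12]; then Quito [13,15]; all 11 stops appear in both, in order. The LCS DP gives dp[13][15] = 11, so this is optimal.

11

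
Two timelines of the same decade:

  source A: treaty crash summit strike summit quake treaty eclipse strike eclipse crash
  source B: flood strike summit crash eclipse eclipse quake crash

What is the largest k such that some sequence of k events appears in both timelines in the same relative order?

5

Pick strike at source A[4]=source B[2], summit at source A[5]=source B[3], eclipse at source A[8]=source B[5], eclipse at source A[10]=source B[6], crash at source A[11]=source B[8]; all 5 events appear in both, in order. Since dp[11][8] = 5, nothing longer is possible.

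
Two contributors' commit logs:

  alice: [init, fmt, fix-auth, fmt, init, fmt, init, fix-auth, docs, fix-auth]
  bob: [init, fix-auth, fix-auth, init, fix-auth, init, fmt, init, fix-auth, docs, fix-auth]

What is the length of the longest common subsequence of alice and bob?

Pick init [1,4]; then fix-auth [3,5]; then init [5,6]; then fmt [6,7]; then init [7,8]; then fix-auth [8,9]; then docs [9,10]; then fix-auth [10,11]; all 8 commits appear in both, in order. Since dp[10][11] = 8, nothing longer is possible.

8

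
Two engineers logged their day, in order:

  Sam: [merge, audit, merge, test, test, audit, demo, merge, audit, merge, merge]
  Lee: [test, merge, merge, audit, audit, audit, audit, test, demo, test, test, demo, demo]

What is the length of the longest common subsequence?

One common subsequence of length 5: merge at Sam[1]=Lee[3], audit at Sam[2]=Lee[7], test at Sam[4]=Lee[10], test at Sam[5]=Lee[11], demo at Sam[7]=Lee[13], and the DP table's final entry dp[11][13] is also 5, so no common subsequence is longer.

5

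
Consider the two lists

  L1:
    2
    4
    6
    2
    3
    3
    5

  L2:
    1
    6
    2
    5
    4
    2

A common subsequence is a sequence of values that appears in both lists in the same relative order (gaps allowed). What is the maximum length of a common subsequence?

3

Pick 2 at L1[1]=L2[3]; then 4 at L1[2]=L2[5]; then 2 at L1[4]=L2[6]; all 3 values appear in both, in order. Since dp[7][6] = 3, nothing longer is possible.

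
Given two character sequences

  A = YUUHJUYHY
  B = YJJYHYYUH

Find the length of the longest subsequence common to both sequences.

Let dp[i][j] be the LCS length of the first i characters of A and the first j characters of B. dp[i][j] = dp[i-1][j-1]+1 when the i-th and j-th characters match, else max(dp[i-1][j], dp[i][j-1]).
    ·  Y  J  J  Y  H  Y  Y  U  H
 ·  0  0  0  0  0  0  0  0  0  0
 Y  0  1  1  1  1  1  1  1  1  1
 U  0  1  1  1  1  1  1  1  2  2
 U  0  1  1  1  1  1  1  1  2  2
 H  0  1  1  1  1  2  2  2  2  3
 J  0  1  2  2  2  2  2  2  2  3
 U  0  1  2  2  2  2  2  2  3  3
 Y  0  1  2  2  3  3  3  3  3  3
 H  0  1  2  2  3  4  4  4  4  4
 Y  0  1  2  2  3  4  5  5  5  5
dp[9][9] = 5. One LCS (by backtracking along matches): YJYHY.

5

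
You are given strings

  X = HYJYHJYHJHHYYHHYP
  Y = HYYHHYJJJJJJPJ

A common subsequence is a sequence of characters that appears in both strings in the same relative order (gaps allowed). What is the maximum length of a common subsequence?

Match H [1,1]; then Y [2,2]; then Y [4,3]; then H [5,5]; then J [6,11]; then J [9,12]; then P [17,13] — 7 characters in the same relative order in both. dp[17][14] = 7 confirms this is the maximum.

7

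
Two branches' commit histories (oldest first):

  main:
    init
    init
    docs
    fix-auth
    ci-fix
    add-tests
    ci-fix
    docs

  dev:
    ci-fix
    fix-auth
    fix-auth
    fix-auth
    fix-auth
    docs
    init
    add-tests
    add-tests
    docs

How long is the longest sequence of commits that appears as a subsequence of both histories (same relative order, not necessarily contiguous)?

3

One common subsequence of length 3: init (main #1, dev #7) → add-tests (main #6, dev #9) → docs (main #8, dev #10), and the DP table's final entry dp[8][10] is also 3, so no common subsequence is longer.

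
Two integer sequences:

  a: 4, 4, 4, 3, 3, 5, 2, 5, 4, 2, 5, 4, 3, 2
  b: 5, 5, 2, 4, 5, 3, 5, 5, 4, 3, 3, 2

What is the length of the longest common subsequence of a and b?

7

Taking 4 at a[1]=b[4], then 3 at a[5]=b[6], then 5 at a[6]=b[7], then 5 at a[8]=b[8], then 4 at a[9]=b[9], then 3 at a[13]=b[11], then 2 at a[14]=b[12] gives a common subsequence of length 7. dp[14][12] = 7 confirms this is the maximum.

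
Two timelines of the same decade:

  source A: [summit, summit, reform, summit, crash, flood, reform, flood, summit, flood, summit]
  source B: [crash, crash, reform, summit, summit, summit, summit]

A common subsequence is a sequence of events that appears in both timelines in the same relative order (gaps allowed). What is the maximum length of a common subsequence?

Taking summit [2,4] → summit [4,5] → summit [9,6] → summit [11,7] gives a common subsequence of length 4, and the DP table's final entry dp[11][7] is also 4, so no common subsequence is longer.

4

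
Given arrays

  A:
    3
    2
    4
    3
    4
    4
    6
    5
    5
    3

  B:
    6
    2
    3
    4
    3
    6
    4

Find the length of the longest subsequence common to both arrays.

4

Let dp[i][j] be the LCS length of the first i values of A and the first j values of B. dp[i][j] = dp[i-1][j-1]+1 when the i-th and j-th values match, else max(dp[i-1][j], dp[i][j-1]).
    ·  6  2  3  4  3  6  4
 ·  0  0  0  0  0  0  0  0
 3  0  0  0  1  1  1  1  1
 2  0  0  1  1  1  1  1  1
 4  0  0  1  1  2  2  2  2
 3  0  0  1  2  2  3  3  3
 4  0  0  1  2  3  3  3  4
 4  0  0  1  2  3  3  3  4
 6  0  1  1  2  3  3  4  4
 5  0  1  1  2  3  3  4  4
 5  0  1  1  2  3  3  4  4
 3  0  1  1  2  3  4  4  4
dp[10][7] = 4. One LCS (by backtracking along matches): 3, 4, 3, 4.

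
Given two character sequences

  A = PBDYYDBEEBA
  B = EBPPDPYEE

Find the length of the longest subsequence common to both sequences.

5

Match P [1,4] → D [3,5] → Y [5,7] → E [8,8] → E [9,9] — 5 characters in the same relative order in both, and the DP table's final entry dp[11][9] is also 5, so no common subsequence is longer.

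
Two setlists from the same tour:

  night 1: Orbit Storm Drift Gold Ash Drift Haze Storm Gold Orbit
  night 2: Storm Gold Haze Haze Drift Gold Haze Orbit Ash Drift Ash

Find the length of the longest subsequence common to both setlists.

One common subsequence of length 5: Storm at night 1[2]=night 2[1], then Drift at night 1[3]=night 2[5], then Gold at night 1[4]=night 2[6], then Ash at night 1[5]=night 2[9], then Drift at night 1[6]=night 2[10], and the DP table's final entry dp[10][11] is also 5, so no common subsequence is longer.

5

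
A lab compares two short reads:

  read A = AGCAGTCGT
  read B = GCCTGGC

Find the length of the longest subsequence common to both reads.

Match G (read A #2, read B #1), C (read A #3, read B #3), G (read A #5, read B #6), C (read A #7, read B #7) — 4 bases in the same relative order in both. dp[9][7] = 4 confirms this is the maximum.

4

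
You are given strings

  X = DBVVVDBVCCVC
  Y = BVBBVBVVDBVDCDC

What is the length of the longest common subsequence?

9

Taking B at X[2]=Y[4]; then V at X[3]=Y[5]; then V at X[4]=Y[7]; then V at X[5]=Y[8]; then D at X[6]=Y[9]; then B at X[7]=Y[10]; then V at X[8]=Y[11]; then C at X[9]=Y[13]; then C at X[12]=Y[15] gives a common subsequence of length 9. The LCS DP gives dp[12][15] = 9, so this is optimal.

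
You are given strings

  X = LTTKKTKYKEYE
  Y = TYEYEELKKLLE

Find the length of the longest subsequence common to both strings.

Pick T [6,1], Y [8,2], E [10,3], Y [11,4], E [12,12]; all 5 characters appear in both, in order. Since dp[12][12] = 5, nothing longer is possible.

5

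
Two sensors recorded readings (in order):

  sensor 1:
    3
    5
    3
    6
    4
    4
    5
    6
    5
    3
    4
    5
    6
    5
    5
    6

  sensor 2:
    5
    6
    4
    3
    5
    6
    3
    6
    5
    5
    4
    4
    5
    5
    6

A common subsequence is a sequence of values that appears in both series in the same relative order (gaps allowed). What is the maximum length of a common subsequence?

One common subsequence of length 10: 3 [1,4] → 5 [2,5] → 3 [3,7] → 6 [4,8] → 5 [7,9] → 5 [9,10] → 4 [11,12] → 5 [14,13] → 5 [15,14] → 6 [16,15], and the DP table's final entry dp[16][15] is also 10, so no common subsequence is longer.

10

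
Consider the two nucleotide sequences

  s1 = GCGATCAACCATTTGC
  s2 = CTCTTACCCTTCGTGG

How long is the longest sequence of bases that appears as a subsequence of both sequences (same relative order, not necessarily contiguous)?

10

Match C [2,1]; then T [5,2]; then C [6,3]; then A [7,6]; then C [9,8]; then C [10,9]; then T [12,10]; then T [13,11]; then T [14,14]; then G [15,16] — 10 bases in the same relative order in both. dp[16][16] = 10 confirms this is the maximum.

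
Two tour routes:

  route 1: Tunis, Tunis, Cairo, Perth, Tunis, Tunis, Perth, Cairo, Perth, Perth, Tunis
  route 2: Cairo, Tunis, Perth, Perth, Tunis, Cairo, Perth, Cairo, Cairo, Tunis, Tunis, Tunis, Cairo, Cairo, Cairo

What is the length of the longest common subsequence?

Taking Tunis at route 1[1]=route 2[2] → Tunis at route 1[2]=route 2[5] → Cairo at route 1[3]=route 2[6] → Perth at route 1[4]=route 2[7] → Tunis at route 1[5]=route 2[11] → Tunis at route 1[6]=route 2[12] → Cairo at route 1[8]=route 2[15] gives a common subsequence of length 7. The LCS DP gives dp[11][15] = 7, so this is optimal.

7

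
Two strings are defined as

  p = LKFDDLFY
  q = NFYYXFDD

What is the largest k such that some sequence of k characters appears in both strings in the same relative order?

3

One common subsequence of length 3: F [3,6]; then D [4,7]; then D [5,8], and the DP table's final entry dp[8][8] is also 3, so no common subsequence is longer.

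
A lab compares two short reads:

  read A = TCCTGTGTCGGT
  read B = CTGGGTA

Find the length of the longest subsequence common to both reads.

Taking C (read A #3, read B #1), T (read A #6, read B #2), G (read A #7, read B #3), G (read A #10, read B #4), G (read A #11, read B #5), T (read A #12, read B #6) gives a common subsequence of length 6, and the DP table's final entry dp[12][7] is also 6, so no common subsequence is longer.

6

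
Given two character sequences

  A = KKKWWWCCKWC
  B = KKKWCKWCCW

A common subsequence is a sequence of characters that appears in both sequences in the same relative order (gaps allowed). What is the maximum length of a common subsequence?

Let dp[i][j] be the LCS length of the first i characters of A and the first j characters of B. dp[i][j] = dp[i-1][j-1]+1 when the i-th and j-th characters match, else max(dp[i-1][j], dp[i][j-1]).
    ·  K  K  K  W  C  K  W  C  C  W
 ·  0  0  0  0  0  0  0  0  0  0  0
 K  0  1  1  1  1  1  1  1  1  1  1
 K  0  1  2  2  2  2  2  2  2  2  2
 K  0  1  2  3  3  3  3  3  3  3  3
 W  0  1  2  3  4  4  4  4  4  4  4
 W  0  1  2  3  4  4  4  5  5  5  5
 W  0  1  2  3  4  4  4  5  5  5  6
 C  0  1  2  3  4  5  5  5  6  6  6
 C  0  1  2  3  4  5  5  5  6  7  7
 K  0  1  2  3  4  5  6  6  6  7  7
 W  0  1  2  3  4  5  6  7  7  7  8
 C  0  1  2  3  4  5  6  7  8  8  8
dp[11][10] = 8. One LCS (by backtracking along matches): KKKWWCCW.

8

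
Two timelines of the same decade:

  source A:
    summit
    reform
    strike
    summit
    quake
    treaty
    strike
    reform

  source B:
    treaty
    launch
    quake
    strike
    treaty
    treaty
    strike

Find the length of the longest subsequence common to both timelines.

3

Taking strike (source A #3, source B #4); then treaty (source A #6, source B #6); then strike (source A #7, source B #7) gives a common subsequence of length 3. Since dp[8][7] = 3, nothing longer is possible.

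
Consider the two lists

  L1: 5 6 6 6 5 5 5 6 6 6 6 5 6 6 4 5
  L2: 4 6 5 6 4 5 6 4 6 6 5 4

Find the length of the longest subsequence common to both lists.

Pick 5 [1,3]; then 6 [2,4]; then 5 [7,6]; then 6 [8,7]; then 6 [10,9]; then 6 [11,10]; then 5 [12,11]; then 4 [15,12]; all 8 values appear in both, in order. dp[16][12] = 8 confirms this is the maximum.

8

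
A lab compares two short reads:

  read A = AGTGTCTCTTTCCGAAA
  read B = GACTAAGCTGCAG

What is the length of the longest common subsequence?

7

Taking A at read A[1]=read B[2] → T at read A[3]=read B[4] → G at read A[4]=read B[7] → C at read A[6]=read B[8] → T at read A[7]=read B[9] → C at read A[8]=read B[11] → G at read A[14]=read B[13] gives a common subsequence of length 7, and the DP table's final entry dp[17][13] is also 7, so no common subsequence is longer.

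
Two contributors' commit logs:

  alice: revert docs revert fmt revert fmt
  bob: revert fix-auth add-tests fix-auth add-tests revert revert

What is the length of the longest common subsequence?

Taking revert (alice #1, bob #1) → revert (alice #3, bob #6) → revert (alice #5, bob #7) gives a common subsequence of length 3. Since dp[6][7] = 3, nothing longer is possible.

3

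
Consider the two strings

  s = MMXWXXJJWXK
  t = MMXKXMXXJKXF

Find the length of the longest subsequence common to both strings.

Let dp[i][j] be the LCS length of the first i characters of s and the first j characters of t. dp[i][j] = dp[i-1][j-1]+1 when the i-th and j-th characters match, else max(dp[i-1][j], dp[i][j-1]).
    ·  M  M  X  K  X  M  X  X  J  K  X  F
 ·  0  0  0  0  0  0  0  0  0  0  0  0  0
 M  0  1  1  1  1  1  1  1  1  1  1  1  1
 M  0  1  2  2  2  2  2  2  2  2  2  2  2
 X  0  1  2  3  3  3  3  3  3  3  3  3  3
 W  0  1  2  3  3  3  3  3  3  3  3  3  3
 X  0  1  2  3  3  4  4  4  4  4  4  4  4
 X  0  1  2  3  3  4  4  5  5  5  5  5  5
 J  0  1  2  3  3  4  4  5  5  6  6  6  6
 J  0  1  2  3  3  4  4  5  5  6  6  6  6
 W  0  1  2  3  3  4  4  5  5  6  6  6  6
 X  0  1  2  3  3  4  4  5  6  6  6  7  7
 K  0  1  2  3  4  4  4  5  6  6  7  7  7
dp[11][12] = 7. One LCS (by backtracking along matches): MMXXXJX.

7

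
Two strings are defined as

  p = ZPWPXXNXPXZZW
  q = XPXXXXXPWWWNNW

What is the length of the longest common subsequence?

Match P at p[2]=q[2]; then X at p[5]=q[5]; then X at p[6]=q[6]; then X at p[8]=q[7]; then P at p[9]=q[8]; then W at p[13]=q[14] — 6 characters in the same relative order in both, and the DP table's final entry dp[13][14] is also 6, so no common subsequence is longer.

6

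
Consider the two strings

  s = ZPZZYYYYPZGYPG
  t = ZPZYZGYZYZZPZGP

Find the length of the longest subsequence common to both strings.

10

Match Z at s[1]=t[1] → P at s[2]=t[2] → Z at s[3]=t[3] → Z at s[4]=t[5] → Y at s[5]=t[7] → Y at s[6]=t[9] → P at s[9]=t[12] → Z at s[10]=t[13] → G at s[11]=t[14] → P at s[13]=t[15] — 10 characters in the same relative order in both, and the DP table's final entry dp[14][15] is also 10, so no common subsequence is longer.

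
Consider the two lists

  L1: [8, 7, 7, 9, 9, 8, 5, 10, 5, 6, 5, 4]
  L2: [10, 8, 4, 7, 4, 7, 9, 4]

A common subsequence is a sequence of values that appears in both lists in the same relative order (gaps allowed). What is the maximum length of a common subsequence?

5

One common subsequence of length 5: 8 at L1[1]=L2[2], then 7 at L1[2]=L2[4], then 7 at L1[3]=L2[6], then 9 at L1[5]=L2[7], then 4 at L1[12]=L2[8], and the DP table's final entry dp[12][8] is also 5, so no common subsequence is longer.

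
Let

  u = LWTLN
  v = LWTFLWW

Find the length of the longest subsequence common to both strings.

Pick L [1,1] → W [2,2] → T [3,3] → L [4,5]; all 4 characters appear in both, in order. dp[5][7] = 4 confirms this is the maximum.

4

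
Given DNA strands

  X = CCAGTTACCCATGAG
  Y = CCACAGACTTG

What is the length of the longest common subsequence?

Match C at X[1]=Y[2]; then C at X[2]=Y[4]; then A at X[3]=Y[5]; then G at X[4]=Y[6]; then A at X[7]=Y[7]; then C at X[8]=Y[8]; then T at X[12]=Y[10]; then G at X[15]=Y[11] — 8 bases in the same relative order in both. Since dp[15][11] = 8, nothing longer is possible.

8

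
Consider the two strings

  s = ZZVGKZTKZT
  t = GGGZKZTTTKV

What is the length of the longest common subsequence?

One common subsequence of length 5: Z [2,4]; then K [5,5]; then Z [6,6]; then T [7,9]; then K [8,10]. The LCS DP gives dp[10][11] = 5, so this is optimal.

5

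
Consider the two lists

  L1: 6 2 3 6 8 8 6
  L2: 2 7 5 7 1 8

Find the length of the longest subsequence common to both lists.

2

Let dp[i][j] be the LCS length of the first i values of L1 and the first j values of L2. dp[i][j] = dp[i-1][j-1]+1 when the i-th and j-th values match, else max(dp[i-1][j], dp[i][j-1]).
    ·  2  7  5  7  1  8
 ·  0  0  0  0  0  0  0
 6  0  0  0  0  0  0  0
 2  0  1  1  1  1  1  1
 3  0  1  1  1  1  1  1
 6  0  1  1  1  1  1  1
 8  0  1  1  1  1  1  2
 8  0  1  1  1  1  1  2
 6  0  1  1  1  1  1  2
dp[7][6] = 2. One LCS (by backtracking along matches): 2, 8.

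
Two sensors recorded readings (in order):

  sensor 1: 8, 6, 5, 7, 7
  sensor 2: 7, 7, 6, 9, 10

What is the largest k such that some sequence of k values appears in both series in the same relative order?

2

Let dp[i][j] be the LCS length of the first i values of sensor 1 and the first j values of sensor 2. dp[i][j] = dp[i-1][j-1]+1 when the i-th and j-th values match, else max(dp[i-1][j], dp[i][j-1]).
    ·  7  7  6  9 10
 ·  0  0  0  0  0  0
 8  0  0  0  0  0  0
 6  0  0  0  1  1  1
 5  0  0  0  1  1  1
 7  0  1  1  1  1  1
 7  0  1  2  2  2  2
dp[5][5] = 2. One LCS (by backtracking along matches): 7, 7.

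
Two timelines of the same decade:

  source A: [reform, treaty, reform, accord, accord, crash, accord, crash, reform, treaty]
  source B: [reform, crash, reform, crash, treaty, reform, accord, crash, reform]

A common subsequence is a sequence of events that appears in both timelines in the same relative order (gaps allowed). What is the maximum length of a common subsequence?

6

Match reform [1,3] → treaty [2,5] → reform [3,6] → accord [7,7] → crash [8,8] → reform [9,9] — 6 events in the same relative order in both. dp[10][9] = 6 confirms this is the maximum.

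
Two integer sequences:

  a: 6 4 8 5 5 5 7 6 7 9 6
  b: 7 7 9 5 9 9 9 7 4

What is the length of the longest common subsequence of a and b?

One common subsequence of length 3: 7 (a #7, b #1), then 7 (a #9, b #2), then 9 (a #10, b #7), and the DP table's final entry dp[11][9] is also 3, so no common subsequence is longer.

3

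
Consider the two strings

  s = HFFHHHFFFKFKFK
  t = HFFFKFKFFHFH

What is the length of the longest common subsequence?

Taking H at s[1]=t[1], F at s[2]=t[2], F at s[3]=t[3], F at s[7]=t[4], F at s[8]=t[6], F at s[9]=t[8], F at s[11]=t[9], F at s[13]=t[11] gives a common subsequence of length 8. dp[14][12] = 8 confirms this is the maximum.

8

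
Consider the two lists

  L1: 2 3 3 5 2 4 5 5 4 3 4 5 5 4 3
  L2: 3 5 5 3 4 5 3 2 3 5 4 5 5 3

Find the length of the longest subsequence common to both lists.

9

Pick 3 [2,1]; then 3 [3,4]; then 5 [4,6]; then 2 [5,8]; then 5 [8,10]; then 4 [11,11]; then 5 [12,12]; then 5 [13,13]; then 3 [15,14]; all 9 values appear in both, in order. The LCS DP gives dp[15][14] = 9, so this is optimal.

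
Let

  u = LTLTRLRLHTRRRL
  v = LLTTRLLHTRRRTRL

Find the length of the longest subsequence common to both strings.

One common subsequence of length 12: L (u #1, v #2), then T (u #2, v #3), then T (u #4, v #4), then R (u #5, v #5), then L (u #6, v #6), then L (u #8, v #7), then H (u #9, v #8), then T (u #10, v #9), then R (u #11, v #11), then R (u #12, v #12), then R (u #13, v #14), then L (u #14, v #15). Since dp[14][15] = 12, nothing longer is possible.

12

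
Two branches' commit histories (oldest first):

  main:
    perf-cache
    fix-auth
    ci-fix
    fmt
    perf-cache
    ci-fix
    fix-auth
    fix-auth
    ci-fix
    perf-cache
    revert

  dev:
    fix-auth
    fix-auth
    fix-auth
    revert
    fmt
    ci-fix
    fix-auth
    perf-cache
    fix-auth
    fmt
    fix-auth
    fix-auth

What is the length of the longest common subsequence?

Taking perf-cache (main #1, dev #8), then fix-auth (main #2, dev #9), then fmt (main #4, dev #10), then fix-auth (main #7, dev #11), then fix-auth (main #8, dev #12) gives a common subsequence of length 5. The LCS DP gives dp[11][12] = 5, so this is optimal.

5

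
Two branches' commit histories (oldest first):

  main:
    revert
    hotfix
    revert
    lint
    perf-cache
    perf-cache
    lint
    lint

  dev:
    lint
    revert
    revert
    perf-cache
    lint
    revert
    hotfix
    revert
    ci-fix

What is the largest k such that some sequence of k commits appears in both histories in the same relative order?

4

Taking revert at main[1]=dev[2]; then revert at main[3]=dev[3]; then perf-cache at main[6]=dev[4]; then lint at main[7]=dev[5] gives a common subsequence of length 4. The LCS DP gives dp[8][9] = 4, so this is optimal.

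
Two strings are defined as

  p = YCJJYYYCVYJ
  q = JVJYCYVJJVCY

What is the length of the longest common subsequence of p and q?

Let dp[i][j] be the LCS length of the first i characters of p and the first j characters of q. dp[i][j] = dp[i-1][j-1]+1 when the i-th and j-th characters match, else max(dp[i-1][j], dp[i][j-1]).
    ·  J  V  J  Y  C  Y  V  J  J  V  C  Y
 ·  0  0  0  0  0  0  0  0  0  0  0  0  0
 Y  0  0  0  0  1  1  1  1  1  1  1  1  1
 C  0  0  0  0  1  2  2  2  2  2  2  2  2
 J  0  1  1  1  1  2  2  2  3  3  3  3  3
 J  0  1  1  2  2  2  2  2  3  4  4  4  4
 Y  0  1  1  2  3  3  3  3  3  4  4  4  5
 Y  0  1  1  2  3  3  4  4  4  4  4  4  5
 Y  0  1  1  2  3  3  4  4  4  4  4  4  5
 C  0  1  1  2  3  4  4  4  4  4  4  5  5
 V  0  1  2  2  3  4  4  5  5  5  5  5  5
 Y  0  1  2  2  3  4  5  5  5  5  5  5  6
 J  0  1  2  3  3  4  5  5  6  6  6  6  6
dp[11][12] = 6. One LCS (by backtracking along matches): YCJJCY.

6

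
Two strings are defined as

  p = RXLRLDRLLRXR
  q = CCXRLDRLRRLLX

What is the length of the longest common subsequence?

8

Taking R at p[1]=q[4]; then L at p[3]=q[5]; then R at p[4]=q[7]; then L at p[5]=q[8]; then R at p[7]=q[10]; then L at p[8]=q[11]; then L at p[9]=q[12]; then X at p[11]=q[13] gives a common subsequence of length 8. Since dp[12][13] = 8, nothing longer is possible.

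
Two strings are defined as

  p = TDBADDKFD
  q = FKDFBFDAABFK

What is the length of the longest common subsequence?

Let dp[i][j] be the LCS length of the first i characters of p and the first j characters of q. dp[i][j] = dp[i-1][j-1]+1 when the i-th and j-th characters match, else max(dp[i-1][j], dp[i][j-1]).
    ·  F  K  D  F  B  F  D  A  A  B  F  K
 ·  0  0  0  0  0  0  0  0  0  0  0  0  0
 T  0  0  0  0  0  0  0  0  0  0  0  0  0
 D  0  0  0  1  1  1  1  1  1  1  1  1  1
 B  0  0  0  1  1  2  2  2  2  2  2  2  2
 A  0  0  0  1  1  2  2  2  3  3  3  3  3
 D  0  0  0  1  1  2  2  3  3  3  3  3  3
 D  0  0  0  1  1  2  2  3  3  3  3  3  3
 K  0  0  1  1  1  2  2  3  3  3  3  3  4
 F  0  1  1  1  2  2  3  3  3  3  3  4  4
 D  0  1  1  2  2  2  3  4  4  4  4  4  4
dp[9][12] = 4. One LCS (by backtracking along matches): DBAK.

4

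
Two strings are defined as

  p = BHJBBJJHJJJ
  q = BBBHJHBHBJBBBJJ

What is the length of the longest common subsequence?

Pick B at p[1]=q[3], H at p[2]=q[4], J at p[3]=q[5], B at p[4]=q[7], B at p[5]=q[9], J at p[6]=q[10], J at p[10]=q[14], J at p[11]=q[15]; all 8 characters appear in both, in order. The LCS DP gives dp[11][15] = 8, so this is optimal.

8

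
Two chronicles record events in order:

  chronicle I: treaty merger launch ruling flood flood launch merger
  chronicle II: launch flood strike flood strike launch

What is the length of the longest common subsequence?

4

Match launch (chronicle I #3, chronicle II #1) → flood (chronicle I #5, chronicle II #2) → flood (chronicle I #6, chronicle II #4) → launch (chronicle I #7, chronicle II #6) — 4 events in the same relative order in both. The LCS DP gives dp[8][6] = 4, so this is optimal.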